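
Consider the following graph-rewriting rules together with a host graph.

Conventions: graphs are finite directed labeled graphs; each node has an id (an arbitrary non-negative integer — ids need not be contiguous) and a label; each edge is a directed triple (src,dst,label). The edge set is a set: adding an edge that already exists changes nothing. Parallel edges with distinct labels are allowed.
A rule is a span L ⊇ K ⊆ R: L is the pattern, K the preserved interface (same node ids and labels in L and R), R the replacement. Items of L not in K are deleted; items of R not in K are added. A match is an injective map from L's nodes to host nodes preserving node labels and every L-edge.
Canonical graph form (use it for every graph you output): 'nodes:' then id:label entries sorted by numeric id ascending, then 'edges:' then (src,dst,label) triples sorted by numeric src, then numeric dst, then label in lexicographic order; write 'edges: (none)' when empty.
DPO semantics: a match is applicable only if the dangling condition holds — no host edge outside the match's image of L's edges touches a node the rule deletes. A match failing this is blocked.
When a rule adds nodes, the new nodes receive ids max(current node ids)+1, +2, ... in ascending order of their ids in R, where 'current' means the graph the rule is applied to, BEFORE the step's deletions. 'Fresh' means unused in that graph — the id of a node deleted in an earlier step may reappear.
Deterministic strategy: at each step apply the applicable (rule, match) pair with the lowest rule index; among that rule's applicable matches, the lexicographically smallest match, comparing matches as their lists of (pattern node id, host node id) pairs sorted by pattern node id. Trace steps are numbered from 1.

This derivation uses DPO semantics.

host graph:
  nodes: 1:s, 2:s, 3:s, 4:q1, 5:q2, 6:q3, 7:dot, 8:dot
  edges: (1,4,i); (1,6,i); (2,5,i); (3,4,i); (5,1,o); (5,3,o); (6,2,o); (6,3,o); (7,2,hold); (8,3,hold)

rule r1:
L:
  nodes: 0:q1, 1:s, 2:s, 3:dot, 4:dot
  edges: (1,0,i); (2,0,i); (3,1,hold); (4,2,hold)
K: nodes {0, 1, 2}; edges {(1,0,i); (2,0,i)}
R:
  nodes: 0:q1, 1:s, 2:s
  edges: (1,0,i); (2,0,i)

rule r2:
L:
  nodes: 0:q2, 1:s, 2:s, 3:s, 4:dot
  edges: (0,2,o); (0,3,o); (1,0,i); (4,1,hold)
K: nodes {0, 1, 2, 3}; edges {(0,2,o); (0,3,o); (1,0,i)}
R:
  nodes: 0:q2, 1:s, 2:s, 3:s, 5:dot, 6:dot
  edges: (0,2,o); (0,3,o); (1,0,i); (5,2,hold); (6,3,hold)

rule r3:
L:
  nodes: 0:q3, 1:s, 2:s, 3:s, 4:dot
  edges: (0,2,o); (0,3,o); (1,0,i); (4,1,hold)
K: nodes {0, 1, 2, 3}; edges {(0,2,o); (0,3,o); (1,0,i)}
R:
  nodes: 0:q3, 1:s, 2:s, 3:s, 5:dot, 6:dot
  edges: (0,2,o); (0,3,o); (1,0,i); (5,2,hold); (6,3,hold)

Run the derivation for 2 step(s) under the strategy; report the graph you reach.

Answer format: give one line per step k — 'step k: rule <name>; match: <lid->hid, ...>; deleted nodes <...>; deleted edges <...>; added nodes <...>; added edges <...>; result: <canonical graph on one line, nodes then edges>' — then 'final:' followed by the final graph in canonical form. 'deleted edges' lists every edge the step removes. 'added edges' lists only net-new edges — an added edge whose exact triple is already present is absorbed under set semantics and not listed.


step 1: rule r2; match: 0->5, 1->2, 2->1, 3->3, 4->7; deleted nodes 7; deleted edges (7,2,hold); added nodes 9, 10; added edges (9,1,hold); (10,3,hold); result: nodes: 1:s, 2:s, 3:s, 4:q1, 5:q2, 6:q3, 8:dot, 9:dot, 10:dot edges: (1,4,i); (1,6,i); (2,5,i); (3,4,i); (5,1,o); (5,3,o); (6,2,o); (6,3,o); (8,3,hold); (9,1,hold); (10,3,hold)
step 2: rule r1; match: 0->4, 1->1, 2->3, 3->9, 4->8; deleted nodes 8, 9; deleted edges (8,3,hold); (9,1,hold); added nodes (none); added edges (none); result: nodes: 1:s, 2:s, 3:s, 4:q1, 5:q2, 6:q3, 10:dot edges: (1,4,i); (1,6,i); (2,5,i); (3,4,i); (5,1,o); (5,3,o); (6,2,o); (6,3,o); (10,3,hold)
final:
nodes: 1:s, 2:s, 3:s, 4:q1, 5:q2, 6:q3, 10:dot
edges: (1,4,i); (1,6,i); (2,5,i); (3,4,i); (5,1,o); (5,3,o); (6,2,o); (6,3,o); (10,3,hold)


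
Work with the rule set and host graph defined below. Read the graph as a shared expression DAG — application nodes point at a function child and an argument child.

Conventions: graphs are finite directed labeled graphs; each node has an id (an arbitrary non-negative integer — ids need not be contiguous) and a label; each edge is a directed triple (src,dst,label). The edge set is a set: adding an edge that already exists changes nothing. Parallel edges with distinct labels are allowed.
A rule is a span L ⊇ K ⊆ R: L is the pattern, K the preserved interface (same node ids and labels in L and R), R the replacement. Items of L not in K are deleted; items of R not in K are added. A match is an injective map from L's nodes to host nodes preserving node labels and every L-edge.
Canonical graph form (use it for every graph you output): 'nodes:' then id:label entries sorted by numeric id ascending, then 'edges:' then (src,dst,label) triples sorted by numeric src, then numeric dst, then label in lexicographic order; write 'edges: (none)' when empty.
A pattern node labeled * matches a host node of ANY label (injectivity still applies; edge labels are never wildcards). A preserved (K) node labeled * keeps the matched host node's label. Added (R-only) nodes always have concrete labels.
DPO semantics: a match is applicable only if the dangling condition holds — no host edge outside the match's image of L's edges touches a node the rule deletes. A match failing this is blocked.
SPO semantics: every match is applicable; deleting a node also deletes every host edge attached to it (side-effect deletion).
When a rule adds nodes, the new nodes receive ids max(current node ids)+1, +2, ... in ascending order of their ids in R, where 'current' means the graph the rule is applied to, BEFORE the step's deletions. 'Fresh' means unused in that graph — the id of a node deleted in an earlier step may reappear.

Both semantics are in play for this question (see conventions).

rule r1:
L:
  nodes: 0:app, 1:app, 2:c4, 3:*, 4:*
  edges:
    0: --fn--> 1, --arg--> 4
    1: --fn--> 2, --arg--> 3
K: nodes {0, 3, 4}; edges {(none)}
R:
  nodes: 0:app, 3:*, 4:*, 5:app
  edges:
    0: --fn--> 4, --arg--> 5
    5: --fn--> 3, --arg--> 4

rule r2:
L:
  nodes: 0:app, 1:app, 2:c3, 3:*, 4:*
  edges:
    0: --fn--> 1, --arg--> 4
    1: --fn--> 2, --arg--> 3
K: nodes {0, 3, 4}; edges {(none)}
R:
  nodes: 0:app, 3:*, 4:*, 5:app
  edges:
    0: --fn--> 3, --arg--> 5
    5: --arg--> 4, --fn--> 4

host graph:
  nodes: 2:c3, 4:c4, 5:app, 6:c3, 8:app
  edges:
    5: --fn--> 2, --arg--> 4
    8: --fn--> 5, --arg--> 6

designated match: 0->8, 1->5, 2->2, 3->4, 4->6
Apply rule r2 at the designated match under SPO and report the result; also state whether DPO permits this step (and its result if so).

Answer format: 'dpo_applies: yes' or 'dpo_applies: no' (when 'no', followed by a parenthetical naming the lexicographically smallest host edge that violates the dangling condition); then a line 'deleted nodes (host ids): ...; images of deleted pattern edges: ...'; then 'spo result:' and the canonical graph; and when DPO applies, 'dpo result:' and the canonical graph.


dpo_applies: yes
deleted nodes (host ids): 2, 5; images of deleted pattern edges: (5,2,fn); (5,4,arg); (8,5,fn); (8,6,arg)
spo result:
nodes: 4:c4, 6:c3, 8:app, 9:app
edges: (8,4,fn); (8,9,arg); (9,6,arg); (9,6,fn)
dpo result:
nodes: 4:c4, 6:c3, 8:app, 9:app
edges: (8,4,fn); (8,9,arg); (9,6,arg); (9,6,fn)


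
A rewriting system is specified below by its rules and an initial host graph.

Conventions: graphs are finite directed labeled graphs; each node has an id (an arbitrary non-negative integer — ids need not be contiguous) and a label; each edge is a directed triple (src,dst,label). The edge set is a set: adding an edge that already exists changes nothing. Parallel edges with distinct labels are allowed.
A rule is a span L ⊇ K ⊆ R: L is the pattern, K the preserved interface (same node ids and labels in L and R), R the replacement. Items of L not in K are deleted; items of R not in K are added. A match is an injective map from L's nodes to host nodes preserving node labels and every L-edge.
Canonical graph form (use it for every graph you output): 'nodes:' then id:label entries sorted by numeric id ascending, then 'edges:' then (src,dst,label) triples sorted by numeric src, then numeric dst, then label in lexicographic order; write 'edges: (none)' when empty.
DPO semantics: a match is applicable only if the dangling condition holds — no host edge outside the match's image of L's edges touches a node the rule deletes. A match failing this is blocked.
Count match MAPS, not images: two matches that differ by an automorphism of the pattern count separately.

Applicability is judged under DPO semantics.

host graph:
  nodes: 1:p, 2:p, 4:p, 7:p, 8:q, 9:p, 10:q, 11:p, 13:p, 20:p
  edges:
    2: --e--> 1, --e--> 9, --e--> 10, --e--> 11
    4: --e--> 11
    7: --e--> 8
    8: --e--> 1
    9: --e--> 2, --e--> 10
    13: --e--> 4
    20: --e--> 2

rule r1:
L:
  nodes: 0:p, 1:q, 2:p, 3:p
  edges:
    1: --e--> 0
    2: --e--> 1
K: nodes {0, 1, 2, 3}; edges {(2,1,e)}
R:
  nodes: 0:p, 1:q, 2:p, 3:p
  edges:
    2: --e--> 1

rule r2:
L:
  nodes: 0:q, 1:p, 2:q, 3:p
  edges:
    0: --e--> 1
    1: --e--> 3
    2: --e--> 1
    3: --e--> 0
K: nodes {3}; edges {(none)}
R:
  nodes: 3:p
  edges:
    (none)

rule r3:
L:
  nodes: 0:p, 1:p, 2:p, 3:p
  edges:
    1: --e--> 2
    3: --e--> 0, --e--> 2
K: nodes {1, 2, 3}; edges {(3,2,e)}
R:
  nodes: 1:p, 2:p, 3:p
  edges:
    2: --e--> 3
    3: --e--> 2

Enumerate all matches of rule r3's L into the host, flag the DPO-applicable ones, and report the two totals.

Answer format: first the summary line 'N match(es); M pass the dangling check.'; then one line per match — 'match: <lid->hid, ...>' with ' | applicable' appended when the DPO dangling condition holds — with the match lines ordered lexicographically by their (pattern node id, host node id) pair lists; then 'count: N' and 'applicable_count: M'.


2 match(es); 0 pass the dangling check.
match: 0->1, 1->4, 2->11, 3->2
match: 0->9, 1->4, 2->11, 3->2
count: 2
applicable_count: 0


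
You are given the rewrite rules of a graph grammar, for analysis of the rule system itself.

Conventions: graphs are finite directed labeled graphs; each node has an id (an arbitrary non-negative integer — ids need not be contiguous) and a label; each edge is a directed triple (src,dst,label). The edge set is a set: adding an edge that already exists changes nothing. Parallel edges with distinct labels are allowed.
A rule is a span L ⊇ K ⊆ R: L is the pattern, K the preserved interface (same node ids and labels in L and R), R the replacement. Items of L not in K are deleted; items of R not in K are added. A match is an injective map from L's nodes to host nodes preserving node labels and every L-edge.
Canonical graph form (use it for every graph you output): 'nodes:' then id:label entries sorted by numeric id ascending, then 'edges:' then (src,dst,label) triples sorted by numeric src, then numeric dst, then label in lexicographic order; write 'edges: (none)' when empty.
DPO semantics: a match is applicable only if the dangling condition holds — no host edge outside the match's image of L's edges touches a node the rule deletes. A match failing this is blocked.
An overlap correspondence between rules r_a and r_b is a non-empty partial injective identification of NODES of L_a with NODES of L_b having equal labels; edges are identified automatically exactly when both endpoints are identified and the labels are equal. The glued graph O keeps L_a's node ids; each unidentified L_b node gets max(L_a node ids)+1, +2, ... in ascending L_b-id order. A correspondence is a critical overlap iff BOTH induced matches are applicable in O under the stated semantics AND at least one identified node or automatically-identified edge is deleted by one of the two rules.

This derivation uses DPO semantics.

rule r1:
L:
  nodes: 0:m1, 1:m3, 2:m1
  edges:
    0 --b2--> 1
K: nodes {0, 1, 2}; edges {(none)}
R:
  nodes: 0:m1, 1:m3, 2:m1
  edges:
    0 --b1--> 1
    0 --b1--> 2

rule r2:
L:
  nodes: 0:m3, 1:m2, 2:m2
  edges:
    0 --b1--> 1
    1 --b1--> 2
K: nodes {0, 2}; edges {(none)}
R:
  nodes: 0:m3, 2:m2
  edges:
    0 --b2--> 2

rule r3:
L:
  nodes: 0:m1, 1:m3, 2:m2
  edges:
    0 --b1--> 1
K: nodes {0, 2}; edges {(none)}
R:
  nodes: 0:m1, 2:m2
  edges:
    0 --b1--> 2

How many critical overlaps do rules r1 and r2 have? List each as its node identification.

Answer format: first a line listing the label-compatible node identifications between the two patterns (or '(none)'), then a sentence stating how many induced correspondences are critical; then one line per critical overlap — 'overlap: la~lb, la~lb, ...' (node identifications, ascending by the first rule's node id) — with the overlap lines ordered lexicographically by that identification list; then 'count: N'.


label-compatible node identifications between L(r1) and L(r2): 1~0
0 of the induced correspondences are critical overlaps of r1 and r2.
count: 0


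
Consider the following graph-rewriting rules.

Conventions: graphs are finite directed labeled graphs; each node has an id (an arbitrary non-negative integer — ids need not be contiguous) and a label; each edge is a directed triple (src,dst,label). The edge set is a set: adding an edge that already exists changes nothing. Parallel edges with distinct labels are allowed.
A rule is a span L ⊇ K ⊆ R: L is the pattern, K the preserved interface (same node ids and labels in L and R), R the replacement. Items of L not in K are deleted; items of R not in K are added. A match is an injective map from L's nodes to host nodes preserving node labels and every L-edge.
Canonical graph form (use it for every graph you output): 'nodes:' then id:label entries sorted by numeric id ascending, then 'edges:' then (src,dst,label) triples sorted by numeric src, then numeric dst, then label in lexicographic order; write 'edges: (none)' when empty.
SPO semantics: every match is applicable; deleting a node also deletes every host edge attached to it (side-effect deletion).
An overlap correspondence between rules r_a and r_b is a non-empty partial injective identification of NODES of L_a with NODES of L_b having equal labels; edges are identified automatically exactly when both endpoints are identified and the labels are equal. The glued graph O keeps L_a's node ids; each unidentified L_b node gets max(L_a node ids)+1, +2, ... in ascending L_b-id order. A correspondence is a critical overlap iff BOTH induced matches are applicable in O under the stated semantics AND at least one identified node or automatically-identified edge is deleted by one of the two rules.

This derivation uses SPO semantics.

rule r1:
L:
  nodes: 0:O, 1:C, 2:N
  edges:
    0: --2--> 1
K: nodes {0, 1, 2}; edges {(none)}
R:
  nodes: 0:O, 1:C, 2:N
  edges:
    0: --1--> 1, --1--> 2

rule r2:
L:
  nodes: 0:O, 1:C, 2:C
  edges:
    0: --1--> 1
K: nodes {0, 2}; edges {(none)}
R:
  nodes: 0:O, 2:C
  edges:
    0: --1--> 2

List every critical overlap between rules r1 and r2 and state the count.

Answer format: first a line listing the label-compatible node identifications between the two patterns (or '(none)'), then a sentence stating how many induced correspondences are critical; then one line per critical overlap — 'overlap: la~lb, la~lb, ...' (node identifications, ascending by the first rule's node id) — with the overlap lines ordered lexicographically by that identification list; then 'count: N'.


label-compatible node identifications between L(r1) and L(r2): 0~0, 1~1, 1~2
2 of the induced correspondences are critical overlaps of r1 and r2.
overlap: 0~0, 1~1
overlap: 1~1
count: 2


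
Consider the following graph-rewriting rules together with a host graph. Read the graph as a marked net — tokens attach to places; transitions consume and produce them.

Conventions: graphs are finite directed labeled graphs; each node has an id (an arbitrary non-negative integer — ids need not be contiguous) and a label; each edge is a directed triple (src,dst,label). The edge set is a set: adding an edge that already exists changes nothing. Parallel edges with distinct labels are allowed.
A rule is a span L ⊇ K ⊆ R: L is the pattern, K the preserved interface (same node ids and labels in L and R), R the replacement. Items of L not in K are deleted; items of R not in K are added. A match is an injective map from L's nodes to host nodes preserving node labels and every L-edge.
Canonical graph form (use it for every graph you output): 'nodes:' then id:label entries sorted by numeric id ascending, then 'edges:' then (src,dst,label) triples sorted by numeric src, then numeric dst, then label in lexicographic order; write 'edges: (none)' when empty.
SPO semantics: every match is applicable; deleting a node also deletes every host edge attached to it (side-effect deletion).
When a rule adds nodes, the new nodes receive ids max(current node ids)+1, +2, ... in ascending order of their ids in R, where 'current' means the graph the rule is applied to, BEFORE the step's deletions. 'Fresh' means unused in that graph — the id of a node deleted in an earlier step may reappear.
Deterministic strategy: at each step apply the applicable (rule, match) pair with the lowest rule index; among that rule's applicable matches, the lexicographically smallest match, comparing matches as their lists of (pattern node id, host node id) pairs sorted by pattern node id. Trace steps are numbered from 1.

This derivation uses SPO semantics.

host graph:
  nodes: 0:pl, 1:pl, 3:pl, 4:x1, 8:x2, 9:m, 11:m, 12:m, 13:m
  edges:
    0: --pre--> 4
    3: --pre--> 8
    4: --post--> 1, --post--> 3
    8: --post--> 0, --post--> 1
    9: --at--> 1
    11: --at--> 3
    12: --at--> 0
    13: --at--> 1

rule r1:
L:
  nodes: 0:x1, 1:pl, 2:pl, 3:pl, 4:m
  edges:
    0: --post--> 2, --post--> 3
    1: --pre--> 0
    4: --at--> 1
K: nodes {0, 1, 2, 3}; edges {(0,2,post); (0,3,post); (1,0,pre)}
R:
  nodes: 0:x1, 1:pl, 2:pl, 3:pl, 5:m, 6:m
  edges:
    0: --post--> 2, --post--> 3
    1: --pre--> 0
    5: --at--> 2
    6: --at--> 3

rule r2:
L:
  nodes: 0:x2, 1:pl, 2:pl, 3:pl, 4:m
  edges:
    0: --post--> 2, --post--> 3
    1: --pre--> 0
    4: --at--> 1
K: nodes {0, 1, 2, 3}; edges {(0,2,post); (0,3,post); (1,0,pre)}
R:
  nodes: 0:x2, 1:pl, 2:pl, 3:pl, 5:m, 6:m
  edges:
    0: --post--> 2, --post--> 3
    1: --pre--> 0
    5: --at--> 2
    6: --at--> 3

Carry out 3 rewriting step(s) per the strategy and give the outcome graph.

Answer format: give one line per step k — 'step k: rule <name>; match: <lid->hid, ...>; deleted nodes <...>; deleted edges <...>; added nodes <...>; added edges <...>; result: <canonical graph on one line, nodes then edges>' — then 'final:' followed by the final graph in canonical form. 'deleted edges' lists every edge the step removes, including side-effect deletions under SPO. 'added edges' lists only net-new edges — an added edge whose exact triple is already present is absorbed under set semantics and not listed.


step 1: rule r1; match: 0->4, 1->0, 2->1, 3->3, 4->12; deleted nodes 12; deleted edges (12,0,at); added nodes 14, 15; added edges (14,1,at); (15,3,at); result: nodes: 0:pl, 1:pl, 3:pl, 4:x1, 8:x2, 9:m, 11:m, 13:m, 14:m, 15:m edges: (0,4,pre); (3,8,pre); (4,1,post); (4,3,post); (8,0,post); (8,1,post); (9,1,at); (11,3,at); (13,1,at); (14,1,at); (15,3,at)
step 2: rule r2; match: 0->8, 1->3, 2->0, 3->1, 4->11; deleted nodes 11; deleted edges (11,3,at); added nodes 16, 17; added edges (16,0,at); (17,1,at); result: nodes: 0:pl, 1:pl, 3:pl, 4:x1, 8:x2, 9:m, 13:m, 14:m, 15:m, 16:m, 17:m edges: (0,4,pre); (3,8,pre); (4,1,post); (4,3,post); (8,0,post); (8,1,post); (9,1,at); (13,1,at); (14,1,at); (15,3,at); (16,0,at); (17,1,at)
step 3: rule r1; match: 0->4, 1->0, 2->1, 3->3, 4->16; deleted nodes 16; deleted edges (16,0,at); added nodes 18, 19; added edges (18,1,at); (19,3,at); result: nodes: 0:pl, 1:pl, 3:pl, 4:x1, 8:x2, 9:m, 13:m, 14:m, 15:m, 17:m, 18:m, 19:m edges: (0,4,pre); (3,8,pre); (4,1,post); (4,3,post); (8,0,post); (8,1,post); (9,1,at); (13,1,at); (14,1,at); (15,3,at); (17,1,at); (18,1,at); (19,3,at)
final:
nodes: 0:pl, 1:pl, 3:pl, 4:x1, 8:x2, 9:m, 13:m, 14:m, 15:m, 17:m, 18:m, 19:m
edges: (0,4,pre); (3,8,pre); (4,1,post); (4,3,post); (8,0,post); (8,1,post); (9,1,at); (13,1,at); (14,1,at); (15,3,at); (17,1,at); (18,1,at); (19,3,at)


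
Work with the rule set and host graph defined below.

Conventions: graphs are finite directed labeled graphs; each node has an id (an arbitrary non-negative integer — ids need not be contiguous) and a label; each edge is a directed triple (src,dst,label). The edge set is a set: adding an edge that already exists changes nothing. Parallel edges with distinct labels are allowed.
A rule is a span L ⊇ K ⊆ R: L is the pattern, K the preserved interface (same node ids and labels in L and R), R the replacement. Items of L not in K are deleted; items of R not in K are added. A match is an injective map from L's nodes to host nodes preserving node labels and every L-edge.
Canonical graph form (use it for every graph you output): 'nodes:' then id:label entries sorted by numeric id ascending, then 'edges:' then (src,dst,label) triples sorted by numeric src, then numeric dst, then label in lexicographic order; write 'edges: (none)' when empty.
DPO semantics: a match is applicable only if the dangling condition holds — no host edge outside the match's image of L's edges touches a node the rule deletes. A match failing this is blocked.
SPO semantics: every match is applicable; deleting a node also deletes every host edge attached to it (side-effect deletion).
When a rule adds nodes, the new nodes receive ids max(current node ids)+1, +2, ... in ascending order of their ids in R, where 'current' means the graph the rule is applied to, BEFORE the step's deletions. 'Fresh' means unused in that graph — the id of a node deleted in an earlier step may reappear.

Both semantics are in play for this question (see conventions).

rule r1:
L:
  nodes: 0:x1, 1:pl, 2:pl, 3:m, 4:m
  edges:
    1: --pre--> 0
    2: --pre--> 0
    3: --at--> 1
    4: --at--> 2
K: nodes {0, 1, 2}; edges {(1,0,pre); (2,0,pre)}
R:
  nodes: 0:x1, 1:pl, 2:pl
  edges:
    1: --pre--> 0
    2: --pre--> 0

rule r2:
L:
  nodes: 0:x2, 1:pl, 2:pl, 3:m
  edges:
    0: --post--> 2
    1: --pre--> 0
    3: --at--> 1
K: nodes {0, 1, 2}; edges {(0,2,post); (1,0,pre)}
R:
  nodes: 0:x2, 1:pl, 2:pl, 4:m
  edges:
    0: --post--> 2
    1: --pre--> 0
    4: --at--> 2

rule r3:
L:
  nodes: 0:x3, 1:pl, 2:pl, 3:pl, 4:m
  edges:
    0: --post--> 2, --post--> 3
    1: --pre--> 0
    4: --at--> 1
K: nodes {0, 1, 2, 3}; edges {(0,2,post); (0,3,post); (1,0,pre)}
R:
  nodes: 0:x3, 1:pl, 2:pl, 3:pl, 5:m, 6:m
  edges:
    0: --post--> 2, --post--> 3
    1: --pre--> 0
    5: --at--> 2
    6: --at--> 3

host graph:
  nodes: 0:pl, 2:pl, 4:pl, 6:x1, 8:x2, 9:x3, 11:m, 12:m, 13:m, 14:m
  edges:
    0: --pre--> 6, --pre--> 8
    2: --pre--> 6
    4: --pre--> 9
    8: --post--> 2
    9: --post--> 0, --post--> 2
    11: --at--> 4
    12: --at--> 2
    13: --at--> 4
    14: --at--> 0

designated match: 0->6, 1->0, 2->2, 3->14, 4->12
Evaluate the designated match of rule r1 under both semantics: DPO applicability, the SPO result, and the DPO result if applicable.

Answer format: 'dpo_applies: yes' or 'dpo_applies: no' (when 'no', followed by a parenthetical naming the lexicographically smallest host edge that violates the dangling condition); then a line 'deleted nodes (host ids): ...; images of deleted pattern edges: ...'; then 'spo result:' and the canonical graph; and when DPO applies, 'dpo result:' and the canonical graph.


dpo_applies: yes
deleted nodes (host ids): 12, 14; images of deleted pattern edges: (12,2,at); (14,0,at)
spo result:
nodes: 0:pl, 2:pl, 4:pl, 6:x1, 8:x2, 9:x3, 11:m, 13:m
edges: (0,6,pre); (0,8,pre); (2,6,pre); (4,9,pre); (8,2,post); (9,0,post); (9,2,post); (11,4,at); (13,4,at)
dpo result:
nodes: 0:pl, 2:pl, 4:pl, 6:x1, 8:x2, 9:x3, 11:m, 13:m
edges: (0,6,pre); (0,8,pre); (2,6,pre); (4,9,pre); (8,2,post); (9,0,post); (9,2,post); (11,4,at); (13,4,at)


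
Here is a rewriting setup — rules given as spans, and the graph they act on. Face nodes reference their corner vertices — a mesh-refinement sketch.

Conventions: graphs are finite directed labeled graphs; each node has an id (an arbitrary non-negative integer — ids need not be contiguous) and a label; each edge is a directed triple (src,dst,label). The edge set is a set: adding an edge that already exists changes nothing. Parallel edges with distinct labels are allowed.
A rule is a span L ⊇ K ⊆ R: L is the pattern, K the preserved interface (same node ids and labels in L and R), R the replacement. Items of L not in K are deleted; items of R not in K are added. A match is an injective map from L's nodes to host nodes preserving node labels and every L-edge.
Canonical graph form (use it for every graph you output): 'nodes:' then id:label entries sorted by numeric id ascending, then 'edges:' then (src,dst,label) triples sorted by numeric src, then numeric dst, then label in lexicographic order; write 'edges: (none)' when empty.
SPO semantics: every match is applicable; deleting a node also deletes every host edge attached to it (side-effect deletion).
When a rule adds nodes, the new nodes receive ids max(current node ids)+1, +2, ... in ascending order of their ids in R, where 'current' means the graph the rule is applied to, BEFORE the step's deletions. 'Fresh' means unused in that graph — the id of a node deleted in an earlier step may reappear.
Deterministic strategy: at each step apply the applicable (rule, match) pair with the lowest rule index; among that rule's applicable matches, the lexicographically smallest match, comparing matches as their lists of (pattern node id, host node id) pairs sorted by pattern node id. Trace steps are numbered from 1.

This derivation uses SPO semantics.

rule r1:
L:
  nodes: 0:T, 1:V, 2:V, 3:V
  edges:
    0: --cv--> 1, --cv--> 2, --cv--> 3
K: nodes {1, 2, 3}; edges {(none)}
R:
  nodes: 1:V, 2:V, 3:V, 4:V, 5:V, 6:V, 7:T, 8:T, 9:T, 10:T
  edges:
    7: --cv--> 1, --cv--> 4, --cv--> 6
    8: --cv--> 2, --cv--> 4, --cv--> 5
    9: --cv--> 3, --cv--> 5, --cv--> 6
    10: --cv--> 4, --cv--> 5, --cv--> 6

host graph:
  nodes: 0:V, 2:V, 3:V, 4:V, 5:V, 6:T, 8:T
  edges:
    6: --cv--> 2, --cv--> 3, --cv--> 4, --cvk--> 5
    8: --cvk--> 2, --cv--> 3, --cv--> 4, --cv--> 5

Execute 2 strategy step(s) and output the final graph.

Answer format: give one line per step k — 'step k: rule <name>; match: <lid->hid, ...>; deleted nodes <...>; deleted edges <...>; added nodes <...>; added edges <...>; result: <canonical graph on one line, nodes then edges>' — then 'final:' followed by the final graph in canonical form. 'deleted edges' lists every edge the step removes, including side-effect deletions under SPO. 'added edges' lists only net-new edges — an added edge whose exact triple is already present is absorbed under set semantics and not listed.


step 1: rule r1; match: 0->6, 1->2, 2->3, 3->4; deleted nodes 6; deleted edges (6,2,cv); (6,3,cv); (6,4,cv); (6,5,cvk); added nodes 9, 10, 11, 12, 13, 14, 15; added edges (12,2,cv); (12,9,cv); (12,11,cv); (13,3,cv); (13,9,cv); (13,10,cv); (14,4,cv); (14,10,cv); (14,11,cv); (15,9,cv); (15,10,cv); (15,11,cv); result: nodes: 0:V, 2:V, 3:V, 4:V, 5:V, 8:T, 9:V, 10:V, 11:V, 12:T, 13:T, 14:T, 15:T edges: (8,2,cvk); (8,3,cv); (8,4,cv); (8,5,cv); (12,2,cv); (12,9,cv); (12,11,cv); (13,3,cv); (13,9,cv); (13,10,cv); (14,4,cv); (14,10,cv); (14,11,cv); (15,9,cv); (15,10,cv); (15,11,cv)
step 2: rule r1; match: 0->8, 1->3, 2->4, 3->5; deleted nodes 8; deleted edges (8,2,cvk); (8,3,cv); (8,4,cv); (8,5,cv); added nodes 16, 17, 18, 19, 20, 21, 22; added edges (19,3,cv); (19,16,cv); (19,18,cv); (20,4,cv); (20,16,cv); (20,17,cv); (21,5,cv); (21,17,cv); (21,18,cv); (22,16,cv); (22,17,cv); (22,18,cv); result: nodes: 0:V, 2:V, 3:V, 4:V, 5:V, 9:V, 10:V, 11:V, 12:T, 13:T, 14:T, 15:T, 16:V, 17:V, 18:V, 19:T, 20:T, 21:T, 22:T edges: (12,2,cv); (12,9,cv); (12,11,cv); (13,3,cv); (13,9,cv); (13,10,cv); (14,4,cv); (14,10,cv); (14,11,cv); (15,9,cv); (15,10,cv); (15,11,cv); (19,3,cv); (19,16,cv); (19,18,cv); (20,4,cv); (20,16,cv); (20,17,cv); (21,5,cv); (21,17,cv); (21,18,cv); (22,16,cv); (22,17,cv); (22,18,cv)
final:
nodes: 0:V, 2:V, 3:V, 4:V, 5:V, 9:V, 10:V, 11:V, 12:T, 13:T, 14:T, 15:T, 16:V, 17:V, 18:V, 19:T, 20:T, 21:T, 22:T
edges: (12,2,cv); (12,9,cv); (12,11,cv); (13,3,cv); (13,9,cv); (13,10,cv); (14,4,cv); (14,10,cv); (14,11,cv); (15,9,cv); (15,10,cv); (15,11,cv); (19,3,cv); (19,16,cv); (19,18,cv); (20,4,cv); (20,16,cv); (20,17,cv); (21,5,cv); (21,17,cv); (21,18,cv); (22,16,cv); (22,17,cv); (22,18,cv)


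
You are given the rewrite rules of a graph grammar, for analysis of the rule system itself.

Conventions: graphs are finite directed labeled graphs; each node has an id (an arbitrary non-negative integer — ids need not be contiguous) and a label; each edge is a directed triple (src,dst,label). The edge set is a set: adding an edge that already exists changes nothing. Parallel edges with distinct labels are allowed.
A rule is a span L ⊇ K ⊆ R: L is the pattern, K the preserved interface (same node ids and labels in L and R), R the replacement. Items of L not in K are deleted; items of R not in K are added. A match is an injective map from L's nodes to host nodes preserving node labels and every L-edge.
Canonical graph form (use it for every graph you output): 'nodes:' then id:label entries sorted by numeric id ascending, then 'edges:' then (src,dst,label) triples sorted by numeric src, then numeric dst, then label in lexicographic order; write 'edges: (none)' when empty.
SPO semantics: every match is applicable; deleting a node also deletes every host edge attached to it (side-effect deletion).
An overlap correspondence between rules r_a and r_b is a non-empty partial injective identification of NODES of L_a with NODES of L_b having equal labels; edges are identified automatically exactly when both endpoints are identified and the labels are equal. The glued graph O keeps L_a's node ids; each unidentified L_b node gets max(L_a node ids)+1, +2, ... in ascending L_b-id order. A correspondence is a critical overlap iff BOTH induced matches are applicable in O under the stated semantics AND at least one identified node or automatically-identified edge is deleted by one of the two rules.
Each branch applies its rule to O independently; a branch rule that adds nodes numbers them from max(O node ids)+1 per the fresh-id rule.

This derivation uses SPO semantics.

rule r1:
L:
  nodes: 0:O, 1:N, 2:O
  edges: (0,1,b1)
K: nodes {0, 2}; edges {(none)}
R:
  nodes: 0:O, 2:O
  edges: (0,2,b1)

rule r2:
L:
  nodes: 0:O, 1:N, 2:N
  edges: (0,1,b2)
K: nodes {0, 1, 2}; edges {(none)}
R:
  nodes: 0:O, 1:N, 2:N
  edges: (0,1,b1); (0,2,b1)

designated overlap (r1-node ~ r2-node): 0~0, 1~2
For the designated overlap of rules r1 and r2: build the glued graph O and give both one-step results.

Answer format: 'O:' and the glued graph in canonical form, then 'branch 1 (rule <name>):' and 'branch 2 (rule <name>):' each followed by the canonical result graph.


O:
nodes: 0:O, 1:N, 2:O, 3:N
edges: (0,1,b1); (0,3,b2)
branch 1 (rule r1):
nodes: 0:O, 2:O, 3:N
edges: (0,2,b1); (0,3,b2)
branch 2 (rule r2):
nodes: 0:O, 1:N, 2:O, 3:N
edges: (0,1,b1); (0,3,b1)


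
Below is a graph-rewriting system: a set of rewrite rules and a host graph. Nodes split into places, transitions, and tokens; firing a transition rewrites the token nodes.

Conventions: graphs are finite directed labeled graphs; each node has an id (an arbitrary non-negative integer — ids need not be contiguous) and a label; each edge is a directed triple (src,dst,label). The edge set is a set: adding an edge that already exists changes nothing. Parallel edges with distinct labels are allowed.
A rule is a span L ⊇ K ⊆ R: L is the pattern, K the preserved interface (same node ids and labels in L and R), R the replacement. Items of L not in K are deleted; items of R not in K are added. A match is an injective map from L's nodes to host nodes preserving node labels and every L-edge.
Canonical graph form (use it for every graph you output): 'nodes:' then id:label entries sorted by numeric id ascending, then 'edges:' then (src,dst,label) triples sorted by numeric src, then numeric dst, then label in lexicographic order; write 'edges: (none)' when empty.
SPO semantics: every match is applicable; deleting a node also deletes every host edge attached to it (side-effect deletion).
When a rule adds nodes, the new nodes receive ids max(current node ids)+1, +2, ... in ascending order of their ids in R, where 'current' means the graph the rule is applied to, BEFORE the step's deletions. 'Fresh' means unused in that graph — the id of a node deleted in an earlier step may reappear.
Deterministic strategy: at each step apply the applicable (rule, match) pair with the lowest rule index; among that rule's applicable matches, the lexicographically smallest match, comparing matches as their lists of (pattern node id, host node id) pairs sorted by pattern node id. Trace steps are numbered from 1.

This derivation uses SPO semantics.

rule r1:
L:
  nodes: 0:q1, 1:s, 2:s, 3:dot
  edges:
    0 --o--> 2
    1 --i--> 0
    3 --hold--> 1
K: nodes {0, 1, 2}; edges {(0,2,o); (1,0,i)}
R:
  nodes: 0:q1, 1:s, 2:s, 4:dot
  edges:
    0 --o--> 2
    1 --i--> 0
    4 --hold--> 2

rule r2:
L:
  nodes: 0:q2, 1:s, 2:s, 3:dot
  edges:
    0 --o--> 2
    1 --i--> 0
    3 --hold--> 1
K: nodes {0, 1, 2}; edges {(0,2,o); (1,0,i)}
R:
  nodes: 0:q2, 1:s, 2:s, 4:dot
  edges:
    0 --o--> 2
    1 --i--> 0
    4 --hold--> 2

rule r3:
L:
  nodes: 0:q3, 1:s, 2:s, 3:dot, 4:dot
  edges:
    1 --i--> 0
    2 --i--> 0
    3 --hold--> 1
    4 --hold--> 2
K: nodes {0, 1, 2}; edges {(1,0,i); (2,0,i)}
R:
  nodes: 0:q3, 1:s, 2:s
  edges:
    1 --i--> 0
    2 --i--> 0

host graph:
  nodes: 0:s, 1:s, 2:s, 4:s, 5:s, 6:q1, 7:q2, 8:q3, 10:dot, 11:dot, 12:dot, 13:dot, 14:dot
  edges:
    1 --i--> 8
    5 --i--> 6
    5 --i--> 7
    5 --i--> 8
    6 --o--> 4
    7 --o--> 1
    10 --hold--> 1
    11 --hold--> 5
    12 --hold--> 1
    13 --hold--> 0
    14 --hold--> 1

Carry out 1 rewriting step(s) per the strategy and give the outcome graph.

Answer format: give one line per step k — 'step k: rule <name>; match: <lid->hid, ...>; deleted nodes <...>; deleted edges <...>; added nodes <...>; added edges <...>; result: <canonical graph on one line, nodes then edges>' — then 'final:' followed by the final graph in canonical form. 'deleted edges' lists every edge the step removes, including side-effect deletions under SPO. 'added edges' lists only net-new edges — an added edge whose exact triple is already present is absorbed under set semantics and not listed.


step 1: rule r1; match: 0->6, 1->5, 2->4, 3->11; deleted nodes 11; deleted edges (11,5,hold); added nodes 15; added edges (15,4,hold); result: nodes: 0:s, 1:s, 2:s, 4:s, 5:s, 6:q1, 7:q2, 8:q3, 10:dot, 12:dot, 13:dot, 14:dot, 15:dot edges: (1,8,i); (5,6,i); (5,7,i); (5,8,i); (6,4,o); (7,1,o); (10,1,hold); (12,1,hold); (13,0,hold); (14,1,hold); (15,4,hold)
final:
nodes: 0:s, 1:s, 2:s, 4:s, 5:s, 6:q1, 7:q2, 8:q3, 10:dot, 12:dot, 13:dot, 14:dot, 15:dot
edges: (1,8,i); (5,6,i); (5,7,i); (5,8,i); (6,4,o); (7,1,o); (10,1,hold); (12,1,hold); (13,0,hold); (14,1,hold); (15,4,hold)


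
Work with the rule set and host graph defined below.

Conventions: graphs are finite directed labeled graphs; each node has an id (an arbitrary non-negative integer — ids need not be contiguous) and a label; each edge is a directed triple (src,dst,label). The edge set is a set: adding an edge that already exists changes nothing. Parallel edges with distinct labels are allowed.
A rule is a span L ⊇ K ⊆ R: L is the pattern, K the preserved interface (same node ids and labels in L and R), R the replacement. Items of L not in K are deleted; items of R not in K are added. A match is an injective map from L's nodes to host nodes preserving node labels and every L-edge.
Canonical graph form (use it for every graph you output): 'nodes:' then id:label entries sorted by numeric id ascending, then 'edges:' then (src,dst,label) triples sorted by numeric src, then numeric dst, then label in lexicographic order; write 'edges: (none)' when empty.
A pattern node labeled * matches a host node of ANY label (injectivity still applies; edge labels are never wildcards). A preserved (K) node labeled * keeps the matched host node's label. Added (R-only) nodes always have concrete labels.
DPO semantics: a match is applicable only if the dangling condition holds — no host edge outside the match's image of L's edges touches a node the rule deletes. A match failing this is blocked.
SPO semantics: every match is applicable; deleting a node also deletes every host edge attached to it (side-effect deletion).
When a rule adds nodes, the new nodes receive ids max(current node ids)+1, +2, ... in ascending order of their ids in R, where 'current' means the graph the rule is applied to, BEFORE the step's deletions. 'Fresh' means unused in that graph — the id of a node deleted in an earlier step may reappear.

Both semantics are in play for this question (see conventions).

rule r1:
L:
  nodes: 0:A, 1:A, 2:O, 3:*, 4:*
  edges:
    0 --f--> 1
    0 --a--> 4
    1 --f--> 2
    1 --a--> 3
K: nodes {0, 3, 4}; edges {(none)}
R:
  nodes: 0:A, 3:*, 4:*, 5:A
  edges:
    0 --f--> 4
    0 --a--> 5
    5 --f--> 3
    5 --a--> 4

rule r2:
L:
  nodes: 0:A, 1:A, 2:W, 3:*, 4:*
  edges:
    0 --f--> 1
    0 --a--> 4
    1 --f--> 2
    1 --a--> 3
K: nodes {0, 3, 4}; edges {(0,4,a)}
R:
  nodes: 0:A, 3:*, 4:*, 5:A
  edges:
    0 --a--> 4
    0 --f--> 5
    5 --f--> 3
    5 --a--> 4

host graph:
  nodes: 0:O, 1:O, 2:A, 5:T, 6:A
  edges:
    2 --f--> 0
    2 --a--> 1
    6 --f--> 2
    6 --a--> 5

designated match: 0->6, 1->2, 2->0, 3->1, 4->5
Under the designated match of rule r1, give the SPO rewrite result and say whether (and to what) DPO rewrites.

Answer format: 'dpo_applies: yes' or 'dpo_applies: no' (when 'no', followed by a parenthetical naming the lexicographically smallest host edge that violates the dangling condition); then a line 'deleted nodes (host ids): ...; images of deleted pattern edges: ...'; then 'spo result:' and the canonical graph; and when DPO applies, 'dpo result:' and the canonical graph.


dpo_applies: yes
deleted nodes (host ids): 0, 2; images of deleted pattern edges: (2,0,f); (2,1,a); (6,2,f); (6,5,a)
spo result:
nodes: 1:O, 5:T, 6:A, 7:A
edges: (6,5,f); (6,7,a); (7,1,f); (7,5,a)
dpo result:
nodes: 1:O, 5:T, 6:A, 7:A
edges: (6,5,f); (6,7,a); (7,1,f); (7,5,a)


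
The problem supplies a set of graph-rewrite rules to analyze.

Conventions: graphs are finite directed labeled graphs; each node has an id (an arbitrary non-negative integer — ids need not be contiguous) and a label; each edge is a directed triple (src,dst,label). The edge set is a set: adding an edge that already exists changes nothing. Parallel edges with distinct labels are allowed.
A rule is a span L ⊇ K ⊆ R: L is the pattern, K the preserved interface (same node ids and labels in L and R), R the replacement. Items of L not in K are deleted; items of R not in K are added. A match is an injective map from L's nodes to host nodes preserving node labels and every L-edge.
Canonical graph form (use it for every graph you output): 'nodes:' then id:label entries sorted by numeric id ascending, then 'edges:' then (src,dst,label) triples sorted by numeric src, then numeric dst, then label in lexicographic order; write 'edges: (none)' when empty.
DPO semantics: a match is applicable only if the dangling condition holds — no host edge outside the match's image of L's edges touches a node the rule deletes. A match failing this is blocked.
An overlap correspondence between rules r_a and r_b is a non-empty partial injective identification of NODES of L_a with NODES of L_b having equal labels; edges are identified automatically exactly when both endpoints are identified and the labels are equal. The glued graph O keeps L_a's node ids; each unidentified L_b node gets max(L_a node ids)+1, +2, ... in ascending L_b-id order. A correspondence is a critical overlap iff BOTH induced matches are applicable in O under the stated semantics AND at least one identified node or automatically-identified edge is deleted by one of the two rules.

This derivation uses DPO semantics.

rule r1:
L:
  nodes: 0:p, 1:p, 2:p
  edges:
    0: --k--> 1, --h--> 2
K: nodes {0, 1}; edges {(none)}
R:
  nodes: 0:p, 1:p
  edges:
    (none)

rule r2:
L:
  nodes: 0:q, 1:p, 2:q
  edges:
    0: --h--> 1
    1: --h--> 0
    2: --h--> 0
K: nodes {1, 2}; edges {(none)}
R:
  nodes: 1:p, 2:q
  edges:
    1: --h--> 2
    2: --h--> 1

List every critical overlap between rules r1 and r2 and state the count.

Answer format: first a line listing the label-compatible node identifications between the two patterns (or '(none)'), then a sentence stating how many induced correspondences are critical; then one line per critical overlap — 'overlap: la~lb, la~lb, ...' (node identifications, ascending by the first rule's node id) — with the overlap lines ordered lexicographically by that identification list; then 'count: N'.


label-compatible node identifications between L(r1) and L(r2): 0~1, 1~1, 2~1
0 of the induced correspondences are critical overlaps of r1 and r2.
count: 0
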